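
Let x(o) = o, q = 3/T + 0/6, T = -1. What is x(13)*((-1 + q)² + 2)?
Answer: 234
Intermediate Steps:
q = -3 (q = 3/(-1) + 0/6 = 3*(-1) + 0*(⅙) = -3 + 0 = -3)
x(13)*((-1 + q)² + 2) = 13*((-1 - 3)² + 2) = 13*((-4)² + 2) = 13*(16 + 2) = 13*18 = 234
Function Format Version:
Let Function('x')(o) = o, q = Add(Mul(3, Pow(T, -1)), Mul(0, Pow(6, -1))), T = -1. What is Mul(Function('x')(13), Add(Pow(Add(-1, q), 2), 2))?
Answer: 234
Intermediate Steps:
q = -3 (q = Add(Mul(3, Pow(-1, -1)), Mul(0, Pow(6, -1))) = Add(Mul(3, -1), Mul(0, Rational(1, 6))) = Add(-3, 0) = -3)
Mul(Function('x')(13), Add(Pow(Add(-1, q), 2), 2)) = Mul(13, Add(Pow(Add(-1, -3), 2), 2)) = Mul(13, Add(Pow(-4, 2), 2)) = Mul(13, Add(16, 2)) = Mul(13, 18) = 234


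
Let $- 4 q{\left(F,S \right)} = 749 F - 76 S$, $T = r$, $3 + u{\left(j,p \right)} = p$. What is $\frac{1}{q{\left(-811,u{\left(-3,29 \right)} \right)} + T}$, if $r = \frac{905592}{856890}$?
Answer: $\frac{571260}{87034206953} \approx 6.5636 \cdot 10^{-6}$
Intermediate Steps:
$u{\left(j,p \right)} = -3 + p$
$r = \frac{150932}{142815}$ ($r = 905592 \cdot \frac{1}{856890} = \frac{150932}{142815} \approx 1.0568$)
$T = \frac{150932}{142815} \approx 1.0568$
$q{\left(F,S \right)} = 19 S - \frac{749 F}{4}$ ($q{\left(F,S \right)} = - \frac{749 F - 76 S}{4} = - \frac{- 76 S + 749 F}{4} = 19 S - \frac{749 F}{4}$)
$\frac{1}{q{\left(-811,u{\left(-3,29 \right)} \right)} + T} = \frac{1}{\left(19 \left(-3 + 29\right) - - \frac{607439}{4}\right) + \frac{150932}{142815}} = \frac{1}{\left(19 \cdot 26 + \frac{607439}{4}\right) + \frac{150932}{142815}} = \frac{1}{\left(494 + \frac{607439}{4}\right) + \frac{150932}{142815}} = \frac{1}{\frac{609415}{4} + \frac{150932}{142815}} = \frac{1}{\frac{87034206953}{571260}} = \frac{571260}{87034206953}$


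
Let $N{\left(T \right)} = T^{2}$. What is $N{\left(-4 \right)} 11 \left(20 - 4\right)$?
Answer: $2816$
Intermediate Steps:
$N{\left(-4 \right)} 11 \left(20 - 4\right) = \left(-4\right)^{2} \cdot 11 \left(20 - 4\right) = 16 \cdot 11 \cdot 16 = 176 \cdot 16 = 2816$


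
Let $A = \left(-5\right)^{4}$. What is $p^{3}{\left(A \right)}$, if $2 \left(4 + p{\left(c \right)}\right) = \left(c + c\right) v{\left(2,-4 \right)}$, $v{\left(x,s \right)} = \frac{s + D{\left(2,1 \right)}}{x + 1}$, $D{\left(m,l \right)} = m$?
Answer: $- \frac{2009916728}{27} \approx -7.4441 \cdot 10^{7}$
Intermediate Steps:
$v{\left(x,s \right)} = \frac{2 + s}{1 + x}$ ($v{\left(x,s \right)} = \frac{s + 2}{x + 1} = \frac{2 + s}{1 + x}$)
$A = 625$
$p{\left(c \right)} = -4 - \frac{2 c}{3}$ ($p{\left(c \right)} = -4 + \frac{\left(c + c\right) \frac{2 - 4}{1 + 2}}{2} = -4 + \frac{2 c \frac{1}{3} \left(-2\right)}{2} = -4 + \frac{2 c \left(- \frac{2}{3}\right)}{2} = -4 + \frac{\left(- \frac{4}{3}\right) c}{2} = -4 - \frac{2 c}{3}$)
$p^{3}{\left(A \right)} = \left(-4 - \frac{1250}{3}\right)^{3} = \left(- \frac{1262}{3}\right)^{3} = - \frac{2009916728}{27}$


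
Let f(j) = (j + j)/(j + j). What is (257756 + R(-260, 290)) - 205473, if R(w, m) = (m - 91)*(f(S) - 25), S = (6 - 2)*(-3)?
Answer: 47507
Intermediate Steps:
S = -12 (S = 4*(-3) = -12)
f(j) = 1 (f(j) = (2*j)/((2*j)) = (2*j)*(1/(2*j)) = 1)
R(w, m) = 2184 - 24*m (R(w, m) = (m - 91)*(1 - 25) = (-91 + m)*(-24) = 2184 - 24*m)
(257756 + R(-260, 290)) - 205473 = (257756 + (2184 - 24*290)) - 205473 = (257756 + (2184 - 6960)) - 205473 = (257756 - 4776) - 205473 = 252980 - 205473 = 47507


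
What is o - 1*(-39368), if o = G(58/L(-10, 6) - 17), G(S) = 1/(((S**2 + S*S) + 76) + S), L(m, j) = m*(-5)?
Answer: 13827302001/351232 ≈ 39368.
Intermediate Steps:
L(m, j) = -5*m
G(S) = 1/(76 + S + 2*S**2) (G(S) = 1/(((S**2 + S**2) + 76) + S) = 1/((2*S**2 + 76) + S) = 1/((76 + 2*S**2) + S) = 1/(76 + S + 2*S**2))
o = 625/351232 (o = 1/(76 + (58/((-5*(-10))) - 17) + 2*(58/((-5*(-10))) - 17)**2) = 1/(76 + (58/50 - 17) + 2*(58/50 - 17)**2) = 1/(76 + (58*(1/50) - 17) + 2*(58*(1/50) - 17)**2) = 1/(76 + (29/25 - 17) + 2*(29/25 - 17)**2) = 1/(76 - 396/25 + 2*(-396/25)**2) = 1/(76 - 396/25 + 2*(156816/625)) = 1/(76 - 396/25 + 313632/625) = 1/(351232/625) = 625/351232 ≈ 0.0017795)
o - 1*(-39368) = 625/351232 - 1*(-39368) = 625/351232 + 39368 = 13827302001/351232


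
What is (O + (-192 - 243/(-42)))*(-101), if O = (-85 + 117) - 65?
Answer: 309969/14 ≈ 22141.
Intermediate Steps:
O = -33 (O = 32 - 65 = -33)
(O + (-192 - 243/(-42)))*(-101) = (-33 + (-192 - 243/(-42)))*(-101) = (-33 + (-192 - 243*(-1)/42))*(-101) = (-33 + (-192 - 1*(-81/14)))*(-101) = (-33 + (-192 + 81/14))*(-101) = (-33 - 2607/14)*(-101) = -3069/14*(-101) = 309969/14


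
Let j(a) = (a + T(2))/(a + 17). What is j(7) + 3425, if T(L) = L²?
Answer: 82211/24 ≈ 3425.5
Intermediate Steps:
j(a) = (4 + a)/(17 + a) (j(a) = (a + 2²)/(a + 17) = (a + 4)/(17 + a) = (4 + a)/(17 + a))
j(7) + 3425 = (4 + 7)/(17 + 7) + 3425 = 11/24 + 3425 = 82211/24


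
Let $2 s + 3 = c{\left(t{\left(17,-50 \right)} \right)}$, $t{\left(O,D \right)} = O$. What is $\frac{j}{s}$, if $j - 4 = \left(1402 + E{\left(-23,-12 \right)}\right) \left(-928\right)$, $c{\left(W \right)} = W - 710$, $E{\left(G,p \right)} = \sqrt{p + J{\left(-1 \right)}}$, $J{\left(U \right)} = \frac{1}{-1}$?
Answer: $\frac{108421}{29} + \frac{8 i \sqrt{13}}{3} \approx 3738.7 + 9.6148 i$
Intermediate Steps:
$J{\left(U \right)} = -1$
$E{\left(G,p \right)} = \sqrt{-1 + p}$ ($E{\left(G,p \right)} = \sqrt{p - 1} = \sqrt{-1 + p}$)
$c{\left(W \right)} = -710 + W$ ($c{\left(W \right)} = W - 710 = -710 + W$)
$s = -348$ ($s = - \frac{3}{2} + \frac{-710 + 17}{2} = - \frac{3}{2} + \frac{1}{2} \left(-693\right) = - \frac{3}{2} - \frac{693}{2} = -348$)
$j = -1301052 - 928 i \sqrt{13}$ ($j = 4 + \left(1402 + \sqrt{-1 - 12}\right) \left(-928\right) = 4 + \left(1402 + \sqrt{-13}\right) \left(-928\right) = 4 + \left(1402 + i \sqrt{13}\right) \left(-928\right) = 4 - \left(1301056 + 928 i \sqrt{13}\right) = -1301052 - 928 i \sqrt{13} \approx -1.3011 \cdot 10^{6} - 3346.0 i$)
$\frac{j}{s} = \frac{-1301052 - 928 i \sqrt{13}}{-348} = \left(-1301052 - 928 i \sqrt{13}\right) \left(- \frac{1}{348}\right) = \frac{108421}{29} + \frac{8 i \sqrt{13}}{3}$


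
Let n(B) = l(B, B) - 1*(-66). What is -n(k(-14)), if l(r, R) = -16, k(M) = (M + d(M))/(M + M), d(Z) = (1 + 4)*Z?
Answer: -50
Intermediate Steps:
d(Z) = 5*Z
k(M) = 3 (k(M) = (M + 5*M)/(M + M) = (6*M)/((2*M)) = (6*M)*(1/(2*M)) = 3)
n(B) = 50 (n(B) = -16 - 1*(-66) = -16 + 66 = 50)
-n(k(-14)) = -1*50 = -50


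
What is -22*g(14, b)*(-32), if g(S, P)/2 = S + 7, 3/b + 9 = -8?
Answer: 29568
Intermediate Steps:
b = -3/17 (b = 3/(-9 - 8) = 3/(-17) = 3*(-1/17) = -3/17 ≈ -0.17647)
g(S, P) = 14 + 2*S (g(S, P) = 2*(S + 7) = 2*(7 + S) = 14 + 2*S)
-22*g(14, b)*(-32) = -22*(14 + 2*14)*(-32) = -22*(14 + 28)*(-32) = -22*42*(-32) = -924*(-32) = 29568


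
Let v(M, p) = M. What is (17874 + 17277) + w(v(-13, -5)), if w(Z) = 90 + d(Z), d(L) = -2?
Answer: 35239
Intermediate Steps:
w(Z) = 88 (w(Z) = 90 - 2 = 88)
(17874 + 17277) + w(v(-13, -5)) = (17874 + 17277) + 88 = 35151 + 88 = 35239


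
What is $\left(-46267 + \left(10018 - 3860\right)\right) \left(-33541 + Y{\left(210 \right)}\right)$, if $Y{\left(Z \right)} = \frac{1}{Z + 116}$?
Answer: $\frac{438566445785}{326} \approx 1.3453 \cdot 10^{9}$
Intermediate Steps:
$Y{\left(Z \right)} = \frac{1}{116 + Z}$
$\left(-46267 + \left(10018 - 3860\right)\right) \left(-33541 + Y{\left(210 \right)}\right) = \left(-46267 + \left(10018 - 3860\right)\right) \left(-33541 + \frac{1}{116 + 210}\right) = \left(-46267 + \left(10018 - 3860\right)\right) \left(-33541 + \frac{1}{326}\right) = \left(-46267 + 6158\right) \left(-33541 + \frac{1}{326}\right) = \left(-40109\right) \left(- \frac{10934365}{326}\right) = \frac{438566445785}{326}$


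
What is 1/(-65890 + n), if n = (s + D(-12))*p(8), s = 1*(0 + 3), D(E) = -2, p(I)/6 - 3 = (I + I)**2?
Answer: -1/64336 ≈ -1.5543e-5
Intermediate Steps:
p(I) = 18 + 24*I**2 (p(I) = 18 + 6*(I + I)**2 = 18 + 6*(2*I)**2 = 18 + 6*(4*I**2) = 18 + 24*I**2)
s = 3 (s = 1*3 = 3)
n = 1554 (n = (3 - 2)*(18 + 24*8**2) = 1*(18 + 24*64) = 1*(18 + 1536) = 1*1554 = 1554)
1/(-65890 + n) = 1/(-65890 + 1554) = 1/(-64336) = -1/64336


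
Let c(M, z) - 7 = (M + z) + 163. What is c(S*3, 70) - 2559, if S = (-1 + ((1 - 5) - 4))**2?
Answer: -2076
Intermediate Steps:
S = 81 (S = (-1 + (-4 - 4))**2 = (-1 - 8)**2 = (-9)**2 = 81)
c(M, z) = 170 + M + z (c(M, z) = 7 + ((M + z) + 163) = 7 + (163 + M + z) = 170 + M + z)
c(S*3, 70) - 2559 = (170 + 81*3 + 70) - 2559 = (170 + 243 + 70) - 2559 = 483 - 2559 = -2076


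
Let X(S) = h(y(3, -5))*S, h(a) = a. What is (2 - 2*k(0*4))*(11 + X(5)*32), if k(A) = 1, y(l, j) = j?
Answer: 0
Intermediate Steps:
X(S) = -5*S
(2 - 2*k(0*4))*(11 + X(5)*32) = (2 - 2*1)*(11 - 5*5*32) = (2 - 2)*(11 - 25*32) = 0*(11 - 800) = 0*(-789) = 0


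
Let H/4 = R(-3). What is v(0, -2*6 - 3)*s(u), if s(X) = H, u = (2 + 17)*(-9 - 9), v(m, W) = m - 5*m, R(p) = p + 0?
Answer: 0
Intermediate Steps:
R(p) = p
H = -12 (H = 4*(-3) = -12)
v(m, W) = -4*m
u = -342 (u = 19*(-18) = -342)
s(X) = -12
v(0, -2*6 - 3)*s(u) = -4*0*(-12) = 0*(-12) = 0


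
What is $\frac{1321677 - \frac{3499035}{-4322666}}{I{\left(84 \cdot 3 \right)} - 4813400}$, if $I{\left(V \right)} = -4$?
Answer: $- \frac{1904390576639}{6935579271688} \approx -0.27458$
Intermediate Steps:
$\frac{1321677 - \frac{3499035}{-4322666}}{I{\left(84 \cdot 3 \right)} - 4813400} = \frac{1321677 - \frac{3499035}{-4322666}}{-4 - 4813400} = \frac{1321677 - - \frac{3499035}{4322666}}{-4813404} = \left(1321677 + \frac{3499035}{4322666}\right) \left(- \frac{1}{4813404}\right) = \frac{5713171729917}{4322666} \left(- \frac{1}{4813404}\right) = - \frac{1904390576639}{6935579271688}$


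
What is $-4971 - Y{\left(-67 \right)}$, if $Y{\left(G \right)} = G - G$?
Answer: $-4971$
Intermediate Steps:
$Y{\left(G \right)} = 0$
$-4971 - Y{\left(-67 \right)} = -4971 - 0 = -4971 + 0 = -4971$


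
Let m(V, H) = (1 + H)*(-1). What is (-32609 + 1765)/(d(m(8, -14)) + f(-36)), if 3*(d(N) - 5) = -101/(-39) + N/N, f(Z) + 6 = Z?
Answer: 3608748/4189 ≈ 861.48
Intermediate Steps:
m(V, H) = -1 - H
f(Z) = -6 + Z
d(N) = 725/117 (d(N) = 5 + (-101/(-39) + N/N)/3 = 5 + (-101*(-1/39) + 1)/3 = 5 + (101/39 + 1)/3 = 5 + (⅓)*(140/39) = 5 + 140/117 = 725/117)
(-32609 + 1765)/(d(m(8, -14)) + f(-36)) = (-32609 + 1765)/(725/117 + (-6 - 36)) = -30844/(725/117 - 42) = -30844/(-4189/117) = -30844*(-117/4189) = 3608748/4189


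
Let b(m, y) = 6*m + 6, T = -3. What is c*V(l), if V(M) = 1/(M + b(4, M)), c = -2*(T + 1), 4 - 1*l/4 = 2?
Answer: 2/19 ≈ 0.10526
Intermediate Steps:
l = 8 (l = 16 - 4*2 = 16 - 8 = 8)
b(m, y) = 6 + 6*m
c = 4 (c = -2*(-3 + 1) = -2*(-2) = 4)
V(M) = 1/(30 + M) (V(M) = 1/(M + (6 + 6*4)) = 1/(M + (6 + 24)) = 1/(M + 30) = 1/(30 + M))
c*V(l) = 4/(30 + 8) = 4/38 = 4*(1/38) = 2/19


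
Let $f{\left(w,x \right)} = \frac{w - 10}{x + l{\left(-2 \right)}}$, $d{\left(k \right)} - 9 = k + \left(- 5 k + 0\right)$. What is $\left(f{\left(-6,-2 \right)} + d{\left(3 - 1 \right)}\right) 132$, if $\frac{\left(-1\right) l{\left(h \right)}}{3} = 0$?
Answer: $1188$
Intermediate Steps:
$l{\left(h \right)} = 0$ ($l{\left(h \right)} = \left(-3\right) 0 = 0$)
$d{\left(k \right)} = 9 - 4 k$ ($d{\left(k \right)} = 9 + \left(k + \left(- 5 k + 0\right)\right) = 9 + \left(k - 5 k\right) = 9 - 4 k$)
$f{\left(w,x \right)} = \frac{-10 + w}{x}$ ($f{\left(w,x \right)} = \frac{w - 10}{x + 0} = \frac{-10 + w}{x}$)
$\left(f{\left(-6,-2 \right)} + d{\left(3 - 1 \right)}\right) 132 = \left(\frac{-10 - 6}{-2} + \left(9 - 4 \left(3 - 1\right)\right)\right) 132 = \left(\left(- \frac{1}{2}\right) \left(-16\right) + \left(9 - 4 \left(3 - 1\right)\right)\right) 132 = \left(8 + \left(9 - 8\right)\right) 132 = \left(8 + 1\right) 132 = 9 \cdot 132 = 1188$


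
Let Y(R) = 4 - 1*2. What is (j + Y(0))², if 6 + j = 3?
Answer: 1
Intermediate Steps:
j = -3 (j = -6 + 3 = -3)
Y(R) = 2 (Y(R) = 4 - 2 = 2)
(j + Y(0))² = (-3 + 2)² = (-1)² = 1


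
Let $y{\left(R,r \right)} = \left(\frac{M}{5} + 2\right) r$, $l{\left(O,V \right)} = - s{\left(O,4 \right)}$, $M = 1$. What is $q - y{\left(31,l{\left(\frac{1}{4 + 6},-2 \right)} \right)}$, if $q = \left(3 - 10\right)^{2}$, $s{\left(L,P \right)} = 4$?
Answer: $\frac{289}{5} \approx 57.8$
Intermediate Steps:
$q = 49$ ($q = \left(-7\right)^{2} = 49$)
$l{\left(O,V \right)} = -4$ ($l{\left(O,V \right)} = \left(-1\right) 4 = -4$)
$y{\left(R,r \right)} = \frac{11 r}{5}$ ($y{\left(R,r \right)} = \left(1 \cdot \frac{1}{5} + 2\right) r = \left(\frac{1}{5} + 2\right) r = \frac{11 r}{5}$)
$q - y{\left(31,l{\left(\frac{1}{4 + 6},-2 \right)} \right)} = 49 - \frac{11}{5} \left(-4\right) = 49 - - \frac{44}{5} = 49 + \frac{44}{5} = \frac{289}{5}$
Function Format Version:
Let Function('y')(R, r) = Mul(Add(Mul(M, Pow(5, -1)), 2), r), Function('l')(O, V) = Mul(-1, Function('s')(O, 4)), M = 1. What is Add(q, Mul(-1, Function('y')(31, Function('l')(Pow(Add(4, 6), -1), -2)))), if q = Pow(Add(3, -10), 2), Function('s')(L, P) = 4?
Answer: Rational(289, 5) ≈ 57.800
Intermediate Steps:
q = 49 (q = Pow(-7, 2) = 49)
Function('l')(O, V) = -4 (Function('l')(O, V) = Mul(-1, 4) = -4)
Function('y')(R, r) = Mul(Rational(11, 5), r) (Function('y')(R, r) = Mul(Add(Mul(1, Pow(5, -1)), 2), r) = Mul(Add(Mul(1, Rational(1, 5)), 2), r) = Mul(Add(Rational(1, 5), 2), r) = Mul(Rational(11, 5), r))
Add(q, Mul(-1, Function('y')(31, Function('l')(Pow(Add(4, 6), -1), -2)))) = Add(49, Mul(-1, Mul(Rational(11, 5), -4))) = Add(49, Mul(-1, Rational(-44, 5))) = Add(49, Rational(44, 5)) = Rational(289, 5)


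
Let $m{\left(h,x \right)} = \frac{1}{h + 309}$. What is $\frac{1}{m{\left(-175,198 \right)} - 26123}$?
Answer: $- \frac{134}{3500481} \approx -3.828 \cdot 10^{-5}$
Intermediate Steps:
$m{\left(h,x \right)} = \frac{1}{309 + h}$
$\frac{1}{m{\left(-175,198 \right)} - 26123} = \frac{1}{\frac{1}{309 - 175} - 26123} = \frac{1}{\frac{1}{134} - 26123} = \frac{1}{- \frac{3500481}{134}} = - \frac{134}{3500481}$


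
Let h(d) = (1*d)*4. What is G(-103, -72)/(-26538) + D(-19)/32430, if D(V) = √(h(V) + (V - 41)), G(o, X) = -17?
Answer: 17/26538 + I*√34/16215 ≈ 0.00064059 + 0.0003596*I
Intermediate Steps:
h(d) = 4*d (h(d) = d*4 = 4*d)
D(V) = √(-41 + 5*V) (D(V) = √(4*V + (V - 41)) = √(4*V + (-41 + V)) = √(-41 + 5*V))
G(-103, -72)/(-26538) + D(-19)/32430 = -17/(-26538) + √(-41 + 5*(-19))/32430 = -17*(-1/26538) + √(-41 - 95)*(1/32430) = 17/26538 + √(-136)*(1/32430) = 17/26538 + (2*I*√34)*(1/32430) = 17/26538 + I*√34/16215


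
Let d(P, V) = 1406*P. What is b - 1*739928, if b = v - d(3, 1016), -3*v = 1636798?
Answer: -3869236/3 ≈ -1.2897e+6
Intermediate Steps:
v = -1636798/3 (v = -⅓*1636798 = -1636798/3 ≈ -5.4560e+5)
b = -1649452/3 (b = -1636798/3 - 1406*3 = -1636798/3 - 1*4218 = -1636798/3 - 4218 = -1649452/3 ≈ -5.4982e+5)
b - 1*739928 = -1649452/3 - 1*739928 = -1649452/3 - 739928 = -3869236/3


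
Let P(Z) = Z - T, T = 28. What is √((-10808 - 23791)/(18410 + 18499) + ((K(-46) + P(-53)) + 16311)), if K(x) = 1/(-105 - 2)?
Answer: 16*√12206757406654/438807 ≈ 127.39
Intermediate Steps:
P(Z) = -28 + Z (P(Z) = Z - 1*28 = Z - 28 = -28 + Z)
K(x) = -1/107 (K(x) = 1/(-107) = -1/107)
√((-10808 - 23791)/(18410 + 18499) + ((K(-46) + P(-53)) + 16311)) = √((-10808 - 23791)/(18410 + 18499) + ((-1/107 + (-28 - 53)) + 16311)) = √(-34599/36909 + ((-1/107 - 81) + 16311)) = √(-34599*1/36909 + (-8668/107 + 16311)) = √(-11533/12303 + 1736609/107) = √(21364266496/1316421) = 16*√12206757406654/438807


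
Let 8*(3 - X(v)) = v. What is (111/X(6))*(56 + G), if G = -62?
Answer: -296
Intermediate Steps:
X(v) = 3 - v/8
(111/X(6))*(56 + G) = (111/(3 - ⅛*6))*(56 - 62) = (111/(3 - ¾))*(-6) = (111/(9/4))*(-6) = (111*(4/9))*(-6) = (148/3)*(-6) = -296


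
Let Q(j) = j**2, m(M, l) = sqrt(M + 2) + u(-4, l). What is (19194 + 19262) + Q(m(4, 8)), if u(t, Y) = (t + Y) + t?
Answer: 38462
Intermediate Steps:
u(t, Y) = Y + 2*t (u(t, Y) = (Y + t) + t = Y + 2*t)
m(M, l) = -8 + l + sqrt(2 + M) (m(M, l) = sqrt(M + 2) + (l + 2*(-4)) = sqrt(2 + M) + (l - 8) = sqrt(2 + M) + (-8 + l) = -8 + l + sqrt(2 + M))
(19194 + 19262) + Q(m(4, 8)) = (19194 + 19262) + (-8 + 8 + sqrt(2 + 4))**2 = 38456 + (-8 + 8 + sqrt(6))**2 = 38456 + (sqrt(6))**2 = 38456 + 6 = 38462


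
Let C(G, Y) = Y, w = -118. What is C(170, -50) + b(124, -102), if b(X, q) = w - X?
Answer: -292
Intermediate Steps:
b(X, q) = -118 - X
C(170, -50) + b(124, -102) = -50 + (-118 - 1*124) = -50 + (-118 - 124) = -50 - 242 = -292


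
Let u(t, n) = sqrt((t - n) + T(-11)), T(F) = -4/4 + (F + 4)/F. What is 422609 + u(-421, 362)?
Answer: 422609 + I*sqrt(94787)/11 ≈ 4.2261e+5 + 27.989*I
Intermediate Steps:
T(F) = -1 + (4 + F)/F (T(F) = -4*1/4 + (4 + F)/F = -1 + (4 + F)/F)
u(t, n) = sqrt(-4/11 + t - n) (u(t, n) = sqrt((t - n) + 4/(-11)) = sqrt((t - n) + 4*(-1/11)) = sqrt((t - n) - 4/11) = sqrt(-4/11 + t - n))
422609 + u(-421, 362) = 422609 + sqrt(-44 - 121*362 + 121*(-421))/11 = 422609 + sqrt(-44 - 43802 - 50941)/11 = 422609 + sqrt(-94787)/11 = 422609 + (I*sqrt(94787))/11 = 422609 + I*sqrt(94787)/11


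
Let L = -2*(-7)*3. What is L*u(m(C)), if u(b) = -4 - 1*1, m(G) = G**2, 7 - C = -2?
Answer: -210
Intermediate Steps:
C = 9 (C = 7 - 1*(-2) = 7 + 2 = 9)
u(b) = -5 (u(b) = -4 - 1 = -5)
L = 42 (L = 14*3 = 42)
L*u(m(C)) = 42*(-5) = -210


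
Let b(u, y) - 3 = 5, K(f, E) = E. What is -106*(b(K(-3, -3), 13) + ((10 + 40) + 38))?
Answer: -10176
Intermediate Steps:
b(u, y) = 8 (b(u, y) = 3 + 5 = 8)
-106*(b(K(-3, -3), 13) + ((10 + 40) + 38)) = -106*(8 + ((10 + 40) + 38)) = -106*(8 + (50 + 38)) = -106*(8 + 88) = -106*96 = -10176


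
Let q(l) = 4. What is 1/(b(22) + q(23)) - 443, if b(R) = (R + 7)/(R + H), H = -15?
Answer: -25244/57 ≈ -442.88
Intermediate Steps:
b(R) = (7 + R)/(-15 + R) (b(R) = (R + 7)/(R - 15) = (7 + R)/(-15 + R))
1/(b(22) + q(23)) - 443 = 1/((7 + 22)/(-15 + 22) + 4) - 443 = 1/(29/7 + 4) - 443 = 1/(57/7) - 443 = 7/57 - 443 = -25244/57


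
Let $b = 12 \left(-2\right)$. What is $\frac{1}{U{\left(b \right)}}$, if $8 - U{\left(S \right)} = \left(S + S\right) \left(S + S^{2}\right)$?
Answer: $\frac{1}{26504} \approx 3.773 \cdot 10^{-5}$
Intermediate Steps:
$b = -24$
$U{\left(S \right)} = 8 - 2 S \left(S + S^{2}\right)$ ($U{\left(S \right)} = 8 - \left(S + S\right) \left(S + S^{2}\right) = 8 - 2 S \left(S + S^{2}\right)$)
$\frac{1}{U{\left(b \right)}} = \frac{1}{8 - 2 \left(-24\right)^{2} - 2 \left(-24\right)^{3}} = \frac{1}{8 - 1152 - -27648} = \frac{1}{8 - 1152 + 27648} = \frac{1}{26504}$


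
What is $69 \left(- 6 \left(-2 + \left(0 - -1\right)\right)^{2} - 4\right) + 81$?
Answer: $-609$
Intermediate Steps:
$69 \left(- 6 \left(-2 + \left(0 - -1\right)\right)^{2} - 4\right) + 81 = 69 \left(- 6 \left(-2 + \left(0 + 1\right)\right)^{2} - 4\right) + 81 = 69 \left(- 6 \left(-2 + 1\right)^{2} - 4\right) + 81 = 69 \left(- 6 \left(-1\right)^{2} - 4\right) + 81 = 69 \left(\left(-6\right) 1 - 4\right) + 81 = 69 \left(-6 - 4\right) + 81 = 69 \left(-10\right) + 81 = -690 + 81 = -609$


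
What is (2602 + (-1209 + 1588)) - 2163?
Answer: 818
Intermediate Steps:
(2602 + (-1209 + 1588)) - 2163 = (2602 + 379) - 2163 = 2981 - 2163 = 818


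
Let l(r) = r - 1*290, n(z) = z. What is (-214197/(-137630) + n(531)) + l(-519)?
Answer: -38046943/137630 ≈ -276.44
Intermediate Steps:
l(r) = -290 + r (l(r) = r - 290 = -290 + r)
(-214197/(-137630) + n(531)) + l(-519) = (-214197/(-137630) + 531) + (-290 - 519) = (-214197*(-1/137630) + 531) - 809 = (214197/137630 + 531) - 809 = 73295727/137630 - 809 = -38046943/137630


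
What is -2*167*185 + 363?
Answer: -61427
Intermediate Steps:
-2*167*185 + 363 = -334*185 + 363 = -61790 + 363 = -61427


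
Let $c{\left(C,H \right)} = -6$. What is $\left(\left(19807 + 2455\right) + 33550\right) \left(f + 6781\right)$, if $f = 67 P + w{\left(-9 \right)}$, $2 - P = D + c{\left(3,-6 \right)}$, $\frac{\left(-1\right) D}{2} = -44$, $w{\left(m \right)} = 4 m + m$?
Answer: $76797312$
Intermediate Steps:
$w{\left(m \right)} = 5 m$
$D = 88$ ($D = \left(-2\right) \left(-44\right) = 88$)
$P = -80$ ($P = 2 - \left(88 - 6\right) = 2 - 82 = -80$)
$f = -5405$ ($f = 67 \left(-80\right) + 5 \left(-9\right) = -5360 - 45 = -5405$)
$\left(\left(19807 + 2455\right) + 33550\right) \left(f + 6781\right) = \left(\left(19807 + 2455\right) + 33550\right) \left(-5405 + 6781\right) = \left(22262 + 33550\right) 1376 = 55812 \cdot 1376 = 76797312$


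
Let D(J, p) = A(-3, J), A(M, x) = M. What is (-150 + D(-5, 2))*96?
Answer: -14688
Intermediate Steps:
D(J, p) = -3
(-150 + D(-5, 2))*96 = (-150 - 3)*96 = -153*96 = -14688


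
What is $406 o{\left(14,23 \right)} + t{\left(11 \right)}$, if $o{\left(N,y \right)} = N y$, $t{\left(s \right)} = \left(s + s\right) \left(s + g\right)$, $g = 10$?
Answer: $131194$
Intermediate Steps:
$t{\left(s \right)} = 2 s \left(10 + s\right)$ ($t{\left(s \right)} = \left(s + s\right) \left(s + 10\right) = 2 s \left(10 + s\right)$)
$406 o{\left(14,23 \right)} + t{\left(11 \right)} = 406 \cdot 14 \cdot 23 + 2 \cdot 11 \left(10 + 11\right) = 406 \cdot 322 + 2 \cdot 11 \cdot 21 = 130732 + 462 = 131194$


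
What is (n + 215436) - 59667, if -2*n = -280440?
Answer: 295989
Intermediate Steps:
n = 140220 (n = -1/2*(-280440) = 140220)
(n + 215436) - 59667 = (140220 + 215436) - 59667 = 355656 - 59667 = 295989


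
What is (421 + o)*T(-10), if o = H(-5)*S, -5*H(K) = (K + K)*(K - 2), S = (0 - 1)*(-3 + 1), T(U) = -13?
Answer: -5109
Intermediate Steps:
S = 2 (S = -1*(-2) = 2)
H(K) = -2*K*(-2 + K)/5 (H(K) = -(K + K)*(K - 2)/5 = -2*K*(-2 + K)/5)
o = -28 (o = ((2/5)*(-5)*(2 - 1*(-5)))*2 = ((2/5)*(-5)*(2 + 5))*2 = ((2/5)*(-5)*7)*2 = -14*2 = -28)
(421 + o)*T(-10) = (421 - 28)*(-13) = 393*(-13) = -5109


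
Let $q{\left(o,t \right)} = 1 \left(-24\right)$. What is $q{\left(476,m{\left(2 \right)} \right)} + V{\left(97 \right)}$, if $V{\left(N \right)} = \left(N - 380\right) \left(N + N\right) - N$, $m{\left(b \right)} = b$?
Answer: $-55023$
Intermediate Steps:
$q{\left(o,t \right)} = -24$
$V{\left(N \right)} = - N + 2 N \left(-380 + N\right)$ ($V{\left(N \right)} = \left(-380 + N\right) 2 N - N = 2 N \left(-380 + N\right) - N = - N + 2 N \left(-380 + N\right)$)
$q{\left(476,m{\left(2 \right)} \right)} + V{\left(97 \right)} = -24 + 97 \left(-761 + 2 \cdot 97\right) = -24 + 97 \left(-761 + 194\right) = -24 + 97 \left(-567\right) = -24 - 54999 = -55023$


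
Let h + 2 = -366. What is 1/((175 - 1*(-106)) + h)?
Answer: -1/87 ≈ -0.011494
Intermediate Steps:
h = -368 (h = -2 - 366 = -368)
1/((175 - 1*(-106)) + h) = 1/((175 - 1*(-106)) - 368) = 1/((175 + 106) - 368) = 1/(281 - 368) = 1/(-87) = -1/87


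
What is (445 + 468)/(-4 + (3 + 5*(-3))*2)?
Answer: -913/28 ≈ -32.607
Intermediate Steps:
(445 + 468)/(-4 + (3 + 5*(-3))*2) = 913/(-4 + (3 - 15)*2) = 913/(-4 - 12*2) = 913/(-4 - 24) = 913/(-28) = 913*(-1/28) = -913/28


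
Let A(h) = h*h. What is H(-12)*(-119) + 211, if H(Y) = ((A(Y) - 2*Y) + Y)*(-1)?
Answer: 18775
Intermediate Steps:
A(h) = h²
H(Y) = Y - Y² (H(Y) = ((Y² - 2*Y) + Y)*(-1) = (Y² - Y)*(-1) = Y - Y²)
H(-12)*(-119) + 211 = -12*(1 - 1*(-12))*(-119) + 211 = -12*(1 + 12)*(-119) + 211 = -12*13*(-119) + 211 = -156*(-119) + 211 = 18564 + 211 = 18775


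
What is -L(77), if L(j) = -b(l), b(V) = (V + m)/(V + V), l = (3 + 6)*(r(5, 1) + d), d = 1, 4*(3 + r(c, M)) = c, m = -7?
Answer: 55/54 ≈ 1.0185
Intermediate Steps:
r(c, M) = -3 + c/4
l = -27/4 (l = (3 + 6)*((-3 + (¼)*5) + 1) = 9*((-3 + 5/4) + 1) = 9*(-7/4 + 1) = 9*(-¾) = -27/4 ≈ -6.7500)
b(V) = (-7 + V)/(2*V) (b(V) = (V - 7)/(V + V) = (-7 + V)/((2*V)) = (-7 + V)*(1/(2*V)) = (-7 + V)/(2*V))
L(j) = -55/54 (L(j) = -(-7 - 27/4)/(2*(-27/4)) = -(-4)*(-55)/(2*27*4) = -1*55/54 = -55/54)
-L(77) = -1*(-55/54) = 55/54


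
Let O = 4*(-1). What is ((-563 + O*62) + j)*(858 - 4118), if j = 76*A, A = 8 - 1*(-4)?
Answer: -329260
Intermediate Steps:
A = 12 (A = 8 + 4 = 12)
j = 912 (j = 76*12 = 912)
O = -4
((-563 + O*62) + j)*(858 - 4118) = ((-563 - 4*62) + 912)*(858 - 4118) = ((-563 - 248) + 912)*(-3260) = (-811 + 912)*(-3260) = 101*(-3260) = -329260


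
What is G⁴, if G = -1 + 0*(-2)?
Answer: 1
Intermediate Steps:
G = -1 (G = -1 + 0 = -1)
G⁴ = (-1)⁴ = 1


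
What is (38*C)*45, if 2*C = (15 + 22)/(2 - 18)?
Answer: -31635/16 ≈ -1977.2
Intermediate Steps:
C = -37/32 (C = ((15 + 22)/(2 - 18))/2 = (37/(-16))/2 = (37*(-1/16))/2 = (½)*(-37/16) = -37/32 ≈ -1.1563)
(38*C)*45 = (38*(-37/32))*45 = -703/16*45 = -31635/16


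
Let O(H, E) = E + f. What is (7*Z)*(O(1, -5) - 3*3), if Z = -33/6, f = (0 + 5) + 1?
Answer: 308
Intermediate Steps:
f = 6 (f = 5 + 1 = 6)
Z = -11/2 (Z = -33*⅙ = -11/2 ≈ -5.5000)
O(H, E) = 6 + E (O(H, E) = E + 6 = 6 + E)
(7*Z)*(O(1, -5) - 3*3) = (7*(-11/2))*((6 - 5) - 3*3) = -77*(1 - 9)/2 = -77/2*(-8) = 308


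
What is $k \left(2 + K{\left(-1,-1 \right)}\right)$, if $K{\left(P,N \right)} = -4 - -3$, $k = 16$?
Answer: $16$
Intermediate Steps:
$K{\left(P,N \right)} = -1$ ($K{\left(P,N \right)} = -4 + 3 = -1$)
$k \left(2 + K{\left(-1,-1 \right)}\right) = 16 \left(2 - 1\right) = 16 \cdot 1 = 16$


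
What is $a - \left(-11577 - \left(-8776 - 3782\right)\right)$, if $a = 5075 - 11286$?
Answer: $-7192$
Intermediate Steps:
$a = -6211$ ($a = 5075 - 11286 = -6211$)
$a - \left(-11577 - \left(-8776 - 3782\right)\right) = -6211 - \left(-11577 - \left(-8776 - 3782\right)\right) = -6211 - \left(-11577 - -12558\right) = -6211 - \left(-11577 + 12558\right) = -6211 - 981 = -7192$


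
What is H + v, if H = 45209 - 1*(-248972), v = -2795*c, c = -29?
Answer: 375236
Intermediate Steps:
v = 81055 (v = -2795*(-29) = 81055)
H = 294181 (H = 45209 + 248972 = 294181)
H + v = 294181 + 81055 = 375236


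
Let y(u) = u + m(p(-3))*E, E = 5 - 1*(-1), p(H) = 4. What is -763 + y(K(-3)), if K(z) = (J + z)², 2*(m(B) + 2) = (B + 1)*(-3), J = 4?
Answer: -819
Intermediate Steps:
m(B) = -7/2 - 3*B/2 (m(B) = -2 + ((B + 1)*(-3))/2 = -2 + ((1 + B)*(-3))/2 = -2 + (-3 - 3*B)/2 = -2 + (-3/2 - 3*B/2) = -7/2 - 3*B/2)
E = 6 (E = 5 + 1 = 6)
K(z) = (4 + z)²
y(u) = -57 + u (y(u) = u + (-7/2 - 3/2*4)*6 = u + (-7/2 - 6)*6 = u - 19/2*6 = u - 57 = -57 + u)
-763 + y(K(-3)) = -763 + (-57 + (4 - 3)²) = -763 + (-57 + 1²) = -763 + (-57 + 1) = -763 - 56 = -819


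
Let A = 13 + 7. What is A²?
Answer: 400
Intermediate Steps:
A = 20
A² = 20² = 400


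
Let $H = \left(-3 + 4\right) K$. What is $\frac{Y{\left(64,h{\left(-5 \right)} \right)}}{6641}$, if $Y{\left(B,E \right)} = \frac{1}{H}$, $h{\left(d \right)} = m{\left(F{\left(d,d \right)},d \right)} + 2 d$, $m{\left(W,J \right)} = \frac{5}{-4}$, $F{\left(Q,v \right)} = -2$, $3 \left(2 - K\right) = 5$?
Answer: $\frac{3}{6641} \approx 0.00045174$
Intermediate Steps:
$K = \frac{1}{3}$ ($K = 2 - \frac{5}{3} = \frac{1}{3} \approx 0.33333$)
$m{\left(W,J \right)} = - \frac{5}{4}$ ($m{\left(W,J \right)} = 5 \left(- \frac{1}{4}\right) = - \frac{5}{4}$)
$H = \frac{1}{3}$ ($H = \left(-3 + 4\right) \frac{1}{3} = 1 \cdot \frac{1}{3} = \frac{1}{3} \approx 0.33333$)
$h{\left(d \right)} = - \frac{5}{4} + 2 d$
$Y{\left(B,E \right)} = 3$ ($Y{\left(B,E \right)} = \frac{1}{\frac{1}{3}} = 3$)
$\frac{Y{\left(64,h{\left(-5 \right)} \right)}}{6641} = \frac{3}{6641}$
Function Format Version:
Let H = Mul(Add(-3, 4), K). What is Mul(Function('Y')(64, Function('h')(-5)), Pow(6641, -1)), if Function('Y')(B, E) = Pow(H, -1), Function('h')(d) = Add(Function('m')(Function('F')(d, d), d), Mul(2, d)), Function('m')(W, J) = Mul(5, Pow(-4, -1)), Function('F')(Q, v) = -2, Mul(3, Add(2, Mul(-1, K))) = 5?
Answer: Rational(3, 6641) ≈ 0.00045174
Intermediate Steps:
K = Rational(1, 3) (K = Add(2, Mul(Rational(-1, 3), 5)) = Add(2, Rational(-5, 3)) = Rational(1, 3) ≈ 0.33333)
Function('m')(W, J) = Rational(-5, 4) (Function('m')(W, J) = Mul(5, Rational(-1, 4)) = Rational(-5, 4))
H = Rational(1, 3) (H = Mul(Add(-3, 4), Rational(1, 3)) = Mul(1, Rational(1, 3)) = Rational(1, 3) ≈ 0.33333)
Function('h')(d) = Add(Rational(-5, 4), Mul(2, d))
Function('Y')(B, E) = 3 (Function('Y')(B, E) = Pow(Rational(1, 3), -1) = 3)
Mul(Function('Y')(64, Function('h')(-5)), Pow(6641, -1)) = Mul(3, Pow(6641, -1)) = Mul(3, Rational(1, 6641)) = Rational(3, 6641)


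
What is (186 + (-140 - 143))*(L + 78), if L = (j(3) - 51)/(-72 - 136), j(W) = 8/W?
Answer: -4735249/624 ≈ -7588.5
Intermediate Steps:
L = 145/624 (L = (8/3 - 51)/(-72 - 136) = (8*(1/3) - 51)/(-208) = (8/3 - 51)*(-1/208) = -145/3*(-1/208) = 145/624 ≈ 0.23237)
(186 + (-140 - 143))*(L + 78) = (186 + (-140 - 143))*(145/624 + 78) = (186 - 283)*(48817/624) = -97*48817/624 = -4735249/624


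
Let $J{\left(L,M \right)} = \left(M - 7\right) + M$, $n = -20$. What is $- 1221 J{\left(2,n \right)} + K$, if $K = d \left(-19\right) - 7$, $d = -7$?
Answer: $57513$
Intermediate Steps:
$J{\left(L,M \right)} = -7 + 2 M$ ($J{\left(L,M \right)} = \left(-7 + M\right) + M = -7 + 2 M$)
$K = 126$ ($K = \left(-7\right) \left(-19\right) - 7 = 133 - 7 = 126$)
$- 1221 J{\left(2,n \right)} + K = - 1221 \left(-7 + 2 \left(-20\right)\right) + 126 = - 1221 \left(-7 - 40\right) + 126 = \left(-1221\right) \left(-47\right) + 126 = 57387 + 126 = 57513$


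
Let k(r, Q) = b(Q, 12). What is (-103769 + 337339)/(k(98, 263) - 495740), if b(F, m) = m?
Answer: -116785/247864 ≈ -0.47117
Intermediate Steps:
k(r, Q) = 12
(-103769 + 337339)/(k(98, 263) - 495740) = (-103769 + 337339)/(12 - 495740) = 233570/(-495728) = 233570*(-1/495728) = -116785/247864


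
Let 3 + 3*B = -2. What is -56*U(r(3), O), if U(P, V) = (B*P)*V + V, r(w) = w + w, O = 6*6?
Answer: 18144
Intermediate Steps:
O = 36
r(w) = 2*w
B = -5/3 (B = -1 + (1/3)*(-2) = -1 - 2/3 = -5/3 ≈ -1.6667)
U(P, V) = V - 5*P*V/3 (U(P, V) = (-5*P/3)*V + V = -5*P*V/3 + V = V - 5*P*V/3)
-56*U(r(3), O) = -56*36*(3 - 10*3)/3 = -56*36*(3 - 5*6)/3 = -56*36*(3 - 30)/3 = -56*36*(-27)/3 = -56*(-324) = 18144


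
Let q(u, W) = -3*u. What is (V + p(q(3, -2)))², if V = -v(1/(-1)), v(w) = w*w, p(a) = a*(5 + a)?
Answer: 1225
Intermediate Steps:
v(w) = w²
V = -1 (V = -(1/(-1))² = -1*(-1)² = -1*1 = -1)
(V + p(q(3, -2)))² = (-1 + (-3*3)*(5 - 3*3))² = (-1 - 9*(5 - 9))² = (-1 - 9*(-4))² = (-1 + 36)² = 35² = 1225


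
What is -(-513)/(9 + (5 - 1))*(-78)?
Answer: -3078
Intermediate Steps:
-(-513)/(9 + (5 - 1))*(-78) = -(-513)/(9 + 4)*(-78) = -(-513)/13*(-78) = -57*(-9/13)*(-78) = (513/13)*(-78) = -3078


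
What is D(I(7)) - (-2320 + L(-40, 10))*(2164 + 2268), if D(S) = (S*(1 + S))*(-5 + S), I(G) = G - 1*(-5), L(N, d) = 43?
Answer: 10092756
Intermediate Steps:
I(G) = 5 + G (I(G) = G + 5 = 5 + G)
D(S) = S*(1 + S)*(-5 + S)
D(I(7)) - (-2320 + L(-40, 10))*(2164 + 2268) = (5 + 7)*(-5 + (5 + 7)² - 4*(5 + 7)) - (-2320 + 43)*(2164 + 2268) = 12*(-5 + 12² - 4*12) - (-2277)*4432 = 12*(-5 + 144 - 48) - 1*(-10091664) = 12*91 + 10091664 = 1092 + 10091664 = 10092756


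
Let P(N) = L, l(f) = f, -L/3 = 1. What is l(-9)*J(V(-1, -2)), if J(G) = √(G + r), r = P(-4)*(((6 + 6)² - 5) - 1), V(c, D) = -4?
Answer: -9*I*√418 ≈ -184.01*I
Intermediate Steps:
L = -3 (L = -3*1 = -3)
P(N) = -3
r = -414 (r = -3*(((6 + 6)² - 5) - 1) = -3*((12² - 5) - 1) = -3*((144 - 5) - 1) = -3*(139 - 1) = -3*138 = -414)
J(G) = √(-414 + G) (J(G) = √(G - 414) = √(-414 + G))
l(-9)*J(V(-1, -2)) = -9*√(-414 - 4) = -9*I*√418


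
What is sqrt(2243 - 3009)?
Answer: I*sqrt(766) ≈ 27.677*I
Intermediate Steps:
sqrt(2243 - 3009) = sqrt(-766) = I*sqrt(766)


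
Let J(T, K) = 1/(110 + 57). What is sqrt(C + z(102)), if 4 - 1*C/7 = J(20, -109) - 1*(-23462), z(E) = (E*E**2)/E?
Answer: I*sqrt(4289385147)/167 ≈ 392.18*I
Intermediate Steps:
z(E) = E**2 (z(E) = E**3/E = E**2)
J(T, K) = 1/167
C = -27422409/167 (C = 28 - 7*(1/167 - 1*(-23462)) = 28 - 7*(1/167 + 23462) = 28 - 7*3918155/167 = 28 - 27427085/167 = -27422409/167 ≈ -1.6421e+5)
sqrt(C + z(102)) = sqrt(-27422409/167 + 102**2) = sqrt(-27422409/167 + 10404) = sqrt(-25684941/167) = I*sqrt(4289385147)/167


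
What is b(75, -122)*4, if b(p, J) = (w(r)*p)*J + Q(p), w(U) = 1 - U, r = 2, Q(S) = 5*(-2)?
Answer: 36560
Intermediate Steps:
Q(S) = -10
b(p, J) = -10 - J*p (b(p, J) = ((1 - 1*2)*p)*J - 10 = ((1 - 2)*p)*J - 10 = (-p)*J - 10 = -J*p - 10 = -10 - J*p)
b(75, -122)*4 = (-10 - 1*(-122)*75)*4 = (-10 + 9150)*4 = 9140*4 = 36560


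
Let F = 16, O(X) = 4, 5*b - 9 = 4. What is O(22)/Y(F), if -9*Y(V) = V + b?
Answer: -60/31 ≈ -1.9355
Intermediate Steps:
b = 13/5 (b = 9/5 + (1/5)*4 = 9/5 + 4/5 = 13/5 ≈ 2.6000)
Y(V) = -13/45 - V/9 (Y(V) = -(V + 13/5)/9 = -(13/5 + V)/9 = -13/45 - V/9)
O(22)/Y(F) = 4/(-13/45 - 1/9*16) = 4/(-13/45 - 16/9) = 4/(-31/15) = 4*(-15/31) = -60/31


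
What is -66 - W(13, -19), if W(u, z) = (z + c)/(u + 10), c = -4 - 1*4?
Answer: -1491/23 ≈ -64.826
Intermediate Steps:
c = -8 (c = -4 - 4 = -8)
W(u, z) = (-8 + z)/(10 + u) (W(u, z) = (z - 8)/(u + 10) = (-8 + z)/(10 + u))
-66 - W(13, -19) = -66 - (-8 - 19)/(10 + 13) = -66 - (-27)/23 = -66 - 1*(-27/23) = -66 + 27/23 = -1491/23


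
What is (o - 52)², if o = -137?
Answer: 35721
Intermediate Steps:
(o - 52)² = (-137 - 52)² = (-189)² = 35721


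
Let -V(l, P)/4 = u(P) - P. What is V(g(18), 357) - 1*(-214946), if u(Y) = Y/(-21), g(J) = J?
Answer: 216442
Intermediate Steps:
u(Y) = -Y/21 (u(Y) = Y*(-1/21) = -Y/21)
V(l, P) = 88*P/21 (V(l, P) = -4*(-P/21 - P) = -(-88)*P/21 = 88*P/21)
V(g(18), 357) - 1*(-214946) = (88/21)*357 - 1*(-214946) = 1496 + 214946 = 216442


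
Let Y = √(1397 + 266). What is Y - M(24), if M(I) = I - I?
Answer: √1663 ≈ 40.780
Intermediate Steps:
Y = √1663 ≈ 40.780
M(I) = 0
Y - M(24) = √1663 - 1*0 = √1663 + 0 = √1663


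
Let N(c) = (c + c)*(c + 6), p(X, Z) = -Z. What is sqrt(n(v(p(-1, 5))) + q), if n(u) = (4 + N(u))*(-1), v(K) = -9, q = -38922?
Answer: 2*I*sqrt(9745) ≈ 197.43*I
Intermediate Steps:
N(c) = 2*c*(6 + c) (N(c) = (2*c)*(6 + c) = 2*c*(6 + c))
n(u) = -4 - 2*u*(6 + u) (n(u) = (4 + 2*u*(6 + u))*(-1) = -4 - 2*u*(6 + u))
sqrt(n(v(p(-1, 5))) + q) = sqrt((-4 - 2*(-9)*(6 - 9)) - 38922) = sqrt((-4 - 2*(-9)*(-3)) - 38922) = sqrt((-4 - 54) - 38922) = sqrt(-58 - 38922) = sqrt(-38980) = 2*I*sqrt(9745)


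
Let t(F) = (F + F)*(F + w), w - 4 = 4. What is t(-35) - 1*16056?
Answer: -14166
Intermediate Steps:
w = 8 (w = 4 + 4 = 8)
t(F) = 2*F*(8 + F) (t(F) = (F + F)*(F + 8) = (2*F)*(8 + F) = 2*F*(8 + F))
t(-35) - 1*16056 = 2*(-35)*(8 - 35) - 1*16056 = 2*(-35)*(-27) - 16056 = 1890 - 16056 = -14166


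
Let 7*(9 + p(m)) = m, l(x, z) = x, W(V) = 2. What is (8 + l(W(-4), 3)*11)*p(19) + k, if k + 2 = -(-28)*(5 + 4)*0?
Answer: -1334/7 ≈ -190.57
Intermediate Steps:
p(m) = -9 + m/7
k = -2 (k = -2 - (-28)*(5 + 4)*0 = -2 - (-28)*9*0 = -2 - 7*(-36)*0 = -2 + 252*0 = -2 + 0 = -2)
(8 + l(W(-4), 3)*11)*p(19) + k = (8 + 2*11)*(-9 + (⅐)*19) - 2 = (8 + 22)*(-9 + 19/7) - 2 = 30*(-44/7) - 2 = -1320/7 - 2 = -1334/7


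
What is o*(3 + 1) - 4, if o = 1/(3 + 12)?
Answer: -56/15 ≈ -3.7333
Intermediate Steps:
o = 1/15 ≈ 0.066667
o*(3 + 1) - 4 = (3 + 1)/15 - 4 = (1/15)*4 - 4 = 4/15 - 4 = -56/15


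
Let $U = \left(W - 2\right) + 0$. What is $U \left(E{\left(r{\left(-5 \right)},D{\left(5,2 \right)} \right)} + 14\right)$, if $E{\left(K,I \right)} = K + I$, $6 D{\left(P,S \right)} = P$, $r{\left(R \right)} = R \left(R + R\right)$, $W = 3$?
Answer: $\frac{389}{6} \approx 64.833$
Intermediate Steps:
$U = 1$ ($U = \left(3 - 2\right) + 0 = 1 + 0 = 1$)
$r{\left(R \right)} = 2 R^{2}$ ($r{\left(R \right)} = R 2 R = 2 R^{2}$)
$D{\left(P,S \right)} = \frac{P}{6}$
$E{\left(K,I \right)} = I + K$
$U \left(E{\left(r{\left(-5 \right)},D{\left(5,2 \right)} \right)} + 14\right) = 1 \left(\left(\frac{1}{6} \cdot 5 + 2 \left(-5\right)^{2}\right) + 14\right) = 1 \left(\left(\frac{5}{6} + 2 \cdot 25\right) + 14\right) = 1 \left(\left(\frac{5}{6} + 50\right) + 14\right) = 1 \left(\frac{305}{6} + 14\right) = 1 \cdot \frac{389}{6} = \frac{389}{6}$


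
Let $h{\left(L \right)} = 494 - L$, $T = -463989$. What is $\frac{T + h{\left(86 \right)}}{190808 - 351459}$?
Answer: $\frac{463581}{160651} \approx 2.8856$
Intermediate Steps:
$\frac{T + h{\left(86 \right)}}{190808 - 351459} = \frac{-463989 + \left(494 - 86\right)}{190808 - 351459} = \frac{-463989 + \left(494 - 86\right)}{-160651} = \left(-463989 + 408\right) \left(- \frac{1}{160651}\right) = \left(-463581\right) \left(- \frac{1}{160651}\right) = \frac{463581}{160651}$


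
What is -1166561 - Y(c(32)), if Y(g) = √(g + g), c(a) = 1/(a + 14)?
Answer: -1166561 - √23/23 ≈ -1.1666e+6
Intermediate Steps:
c(a) = 1/(14 + a)
Y(g) = √2*√g (Y(g) = √(2*g) = √2*√g)
-1166561 - Y(c(32)) = -1166561 - √2*√(1/(14 + 32)) = -1166561 - √2*√(1/46) = -1166561 - √2*√46/46 = -1166561 - √23/23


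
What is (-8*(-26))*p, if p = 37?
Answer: 7696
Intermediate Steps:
(-8*(-26))*p = -8*(-26)*37 = 208*37 = 7696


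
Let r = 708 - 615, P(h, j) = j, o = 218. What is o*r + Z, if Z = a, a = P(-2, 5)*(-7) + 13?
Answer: 20252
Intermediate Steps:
r = 93
a = -22 (a = 5*(-7) + 13 = -35 + 13 = -22)
Z = -22
o*r + Z = 218*93 - 22 = 20274 - 22 = 20252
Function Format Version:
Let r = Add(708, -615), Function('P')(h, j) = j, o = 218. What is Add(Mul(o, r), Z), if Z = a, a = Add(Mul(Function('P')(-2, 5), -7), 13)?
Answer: 20252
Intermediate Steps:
r = 93
a = -22 (a = Add(Mul(5, -7), 13) = Add(-35, 13) = -22)
Z = -22
Add(Mul(o, r), Z) = Add(Mul(218, 93), -22) = Add(20274, -22) = 20252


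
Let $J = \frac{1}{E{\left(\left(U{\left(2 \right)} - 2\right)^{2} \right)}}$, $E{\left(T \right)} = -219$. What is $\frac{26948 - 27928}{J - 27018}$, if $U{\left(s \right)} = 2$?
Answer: $\frac{214620}{5916943} \approx 0.036272$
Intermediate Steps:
$J = - \frac{1}{219}$ ($J = \frac{1}{-219} = - \frac{1}{219} \approx -0.0045662$)
$\frac{26948 - 27928}{J - 27018} = \frac{26948 - 27928}{- \frac{1}{219} - 27018} = \frac{26948 - 27928}{- \frac{5916943}{219}} = \left(-980\right) \left(- \frac{219}{5916943}\right) = \frac{214620}{5916943}$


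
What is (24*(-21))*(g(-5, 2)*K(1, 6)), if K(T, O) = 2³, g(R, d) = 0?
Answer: 0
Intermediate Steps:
K(T, O) = 8
(24*(-21))*(g(-5, 2)*K(1, 6)) = (24*(-21))*(0*8) = -504*0 = 0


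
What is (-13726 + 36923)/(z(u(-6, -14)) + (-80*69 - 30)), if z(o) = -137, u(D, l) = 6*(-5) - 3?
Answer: -23197/5687 ≈ -4.0789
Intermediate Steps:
u(D, l) = -33 (u(D, l) = -30 - 3 = -33)
(-13726 + 36923)/(z(u(-6, -14)) + (-80*69 - 30)) = (-13726 + 36923)/(-137 + (-80*69 - 30)) = 23197/(-137 + (-5520 - 30)) = 23197/(-137 - 5550) = 23197/(-5687) = 23197*(-1/5687) = -23197/5687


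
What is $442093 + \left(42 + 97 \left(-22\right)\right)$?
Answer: $440001$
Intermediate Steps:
$442093 + \left(42 + 97 \left(-22\right)\right) = 442093 + \left(42 - 2134\right) = 442093 - 2092 = 440001$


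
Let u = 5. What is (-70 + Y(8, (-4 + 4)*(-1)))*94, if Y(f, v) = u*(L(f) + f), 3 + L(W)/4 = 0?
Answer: -8460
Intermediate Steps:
L(W) = -12 (L(W) = -12 + 4*0 = -12 + 0 = -12)
Y(f, v) = -60 + 5*f (Y(f, v) = 5*(-12 + f) = -60 + 5*f)
(-70 + Y(8, (-4 + 4)*(-1)))*94 = (-70 + (-60 + 5*8))*94 = (-70 + (-60 + 40))*94 = (-70 - 20)*94 = -90*94 = -8460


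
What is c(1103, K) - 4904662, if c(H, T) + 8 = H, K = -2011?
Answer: -4903567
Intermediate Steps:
c(H, T) = -8 + H
c(1103, K) - 4904662 = (-8 + 1103) - 4904662 = 1095 - 4904662 = -4903567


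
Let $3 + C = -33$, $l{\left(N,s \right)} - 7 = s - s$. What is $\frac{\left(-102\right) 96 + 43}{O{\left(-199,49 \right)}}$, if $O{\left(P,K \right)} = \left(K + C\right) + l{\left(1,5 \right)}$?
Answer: $- \frac{9749}{20} \approx -487.45$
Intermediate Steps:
$l{\left(N,s \right)} = 7$ ($l{\left(N,s \right)} = 7 + \left(s - s\right) = 7 + 0 = 7$)
$C = -36$ ($C = -3 - 33 = -36$)
$O{\left(P,K \right)} = -29 + K$ ($O{\left(P,K \right)} = \left(K - 36\right) + 7 = \left(-36 + K\right) + 7 = -29 + K$)
$\frac{\left(-102\right) 96 + 43}{O{\left(-199,49 \right)}} = \frac{\left(-102\right) 96 + 43}{-29 + 49} = \frac{-9792 + 43}{20} = \left(-9749\right) \frac{1}{20} = - \frac{9749}{20}$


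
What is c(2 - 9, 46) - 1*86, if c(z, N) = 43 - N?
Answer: -89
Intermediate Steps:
c(2 - 9, 46) - 1*86 = (43 - 1*46) - 1*86 = (43 - 46) - 86 = -3 - 86 = -89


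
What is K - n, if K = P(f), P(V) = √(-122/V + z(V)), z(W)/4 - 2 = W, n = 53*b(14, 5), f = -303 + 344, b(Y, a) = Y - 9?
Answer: -265 + 3*√31570/41 ≈ -252.00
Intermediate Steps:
b(Y, a) = -9 + Y
f = 41
n = 265 (n = 53*(-9 + 14) = 53*5 = 265)
z(W) = 8 + 4*W
P(V) = √(8 - 122/V + 4*V) (P(V) = √(-122/V + (8 + 4*V)) = √(8 - 122/V + 4*V))
K = 3*√31570/41 (K = √(8 - 122/41 + 4*41) = √(8 - 122*1/41 + 164) = √(8 - 122/41 + 164) = √(6930/41) = 3*√31570/41 ≈ 13.001)
K - n = 3*√31570/41 - 1*265 = 3*√31570/41 - 265 = -265 + 3*√31570/41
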